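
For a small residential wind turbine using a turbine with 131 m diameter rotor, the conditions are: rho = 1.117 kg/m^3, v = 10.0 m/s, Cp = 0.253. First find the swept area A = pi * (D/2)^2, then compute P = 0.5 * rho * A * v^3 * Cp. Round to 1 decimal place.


Step 1 -- Compute swept area:
  A = pi * (D/2)^2 = pi * (131/2)^2 = 13478.22 m^2
Step 2 -- Apply wind power equation:
  P = 0.5 * rho * A * v^3 * Cp
  v^3 = 10.0^3 = 1000.0
  P = 0.5 * 1.117 * 13478.22 * 1000.0 * 0.253
  P = 1904478.9 W

1904478.9


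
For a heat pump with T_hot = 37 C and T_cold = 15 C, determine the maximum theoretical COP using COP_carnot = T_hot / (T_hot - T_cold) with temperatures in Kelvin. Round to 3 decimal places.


Convert to Kelvin:
  T_hot = 37 + 273.15 = 310.15 K
  T_cold = 15 + 273.15 = 288.15 K
Apply Carnot COP formula:
  COP = T_hot_K / (T_hot_K - T_cold_K) = 310.15 / 22.0
  COP = 14.098

14.098


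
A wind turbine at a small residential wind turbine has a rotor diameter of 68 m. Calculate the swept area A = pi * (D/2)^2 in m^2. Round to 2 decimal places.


Compute the rotor radius:
  r = D / 2 = 68 / 2 = 34.0 m
Calculate swept area:
  A = pi * r^2 = pi * 34.0^2
  A = 3631.68 m^2

3631.68


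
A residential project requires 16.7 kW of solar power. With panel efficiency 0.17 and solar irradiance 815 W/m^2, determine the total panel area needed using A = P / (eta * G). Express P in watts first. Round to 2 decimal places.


Convert target power to watts: P = 16.7 * 1000 = 16700.0 W
Compute denominator: eta * G = 0.17 * 815 = 138.55
Required area A = P / (eta * G) = 16700.0 / 138.55
A = 120.53 m^2

120.53


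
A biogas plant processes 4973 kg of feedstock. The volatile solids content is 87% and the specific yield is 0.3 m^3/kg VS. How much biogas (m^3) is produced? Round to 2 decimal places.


Compute volatile solids:
  VS = mass * VS_fraction = 4973 * 0.87 = 4326.51 kg
Calculate biogas volume:
  Biogas = VS * specific_yield = 4326.51 * 0.3
  Biogas = 1297.95 m^3

1297.95


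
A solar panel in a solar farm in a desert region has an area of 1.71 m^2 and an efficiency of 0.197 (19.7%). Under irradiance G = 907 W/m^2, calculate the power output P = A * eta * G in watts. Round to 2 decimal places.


Use the solar power formula P = A * eta * G.
Given: A = 1.71 m^2, eta = 0.197, G = 907 W/m^2
P = 1.71 * 0.197 * 907
P = 305.54 W

305.54


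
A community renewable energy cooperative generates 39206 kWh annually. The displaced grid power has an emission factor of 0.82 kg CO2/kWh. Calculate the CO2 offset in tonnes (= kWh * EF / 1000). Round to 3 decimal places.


CO2 offset in kg = generation * emission_factor
CO2 offset = 39206 * 0.82 = 32148.92 kg
Convert to tonnes:
  CO2 offset = 32148.92 / 1000 = 32.149 tonnes

32.149


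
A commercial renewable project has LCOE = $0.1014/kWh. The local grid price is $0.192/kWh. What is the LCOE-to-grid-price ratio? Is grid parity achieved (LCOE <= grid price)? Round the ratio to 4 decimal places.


Compare LCOE to grid price:
  LCOE = $0.1014/kWh, Grid price = $0.192/kWh
  Ratio = LCOE / grid_price = 0.1014 / 0.192 = 0.5281
  Grid parity achieved (ratio <= 1)? yes

0.5281


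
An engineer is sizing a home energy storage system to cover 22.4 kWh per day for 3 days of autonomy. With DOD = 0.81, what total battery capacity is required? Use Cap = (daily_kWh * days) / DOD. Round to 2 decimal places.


Total energy needed = daily * days = 22.4 * 3 = 67.2 kWh
Account for depth of discharge:
  Cap = total_energy / DOD = 67.2 / 0.81
  Cap = 82.96 kWh

82.96


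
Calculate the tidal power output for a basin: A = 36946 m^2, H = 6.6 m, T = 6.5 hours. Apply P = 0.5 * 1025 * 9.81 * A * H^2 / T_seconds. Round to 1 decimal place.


Convert period to seconds: T = 6.5 * 3600 = 23400.0 s
H^2 = 6.6^2 = 43.56
P = 0.5 * rho * g * A * H^2 / T
P = 0.5 * 1025 * 9.81 * 36946 * 43.56 / 23400.0
P = 345781.9 W

345781.9


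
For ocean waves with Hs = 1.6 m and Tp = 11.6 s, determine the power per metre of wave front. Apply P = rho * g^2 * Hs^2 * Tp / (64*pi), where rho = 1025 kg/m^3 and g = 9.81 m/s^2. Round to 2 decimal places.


Apply wave power formula:
  g^2 = 9.81^2 = 96.2361
  Hs^2 = 1.6^2 = 2.56
  Numerator = rho * g^2 * Hs^2 * Tp = 1025 * 96.2361 * 2.56 * 11.6 = 2929272.91
  Denominator = 64 * pi = 201.0619
  P = 2929272.91 / 201.0619 = 14569.01 W/m

14569.01


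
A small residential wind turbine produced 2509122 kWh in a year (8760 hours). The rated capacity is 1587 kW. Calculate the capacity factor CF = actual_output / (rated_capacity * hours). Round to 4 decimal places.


Capacity factor = actual output / maximum possible output
Maximum possible = rated * hours = 1587 * 8760 = 13902120 kWh
CF = 2509122 / 13902120
CF = 0.1805

0.1805


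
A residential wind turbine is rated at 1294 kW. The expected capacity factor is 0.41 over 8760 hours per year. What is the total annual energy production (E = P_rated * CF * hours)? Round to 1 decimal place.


Annual energy = rated_kW * capacity_factor * hours_per_year
Given: P_rated = 1294 kW, CF = 0.41, hours = 8760
E = 1294 * 0.41 * 8760
E = 4647530.4 kWh

4647530.4


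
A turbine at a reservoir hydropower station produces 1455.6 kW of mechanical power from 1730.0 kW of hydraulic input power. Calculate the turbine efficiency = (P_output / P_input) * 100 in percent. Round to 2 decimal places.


Turbine efficiency = (output power / input power) * 100
eta = (1455.6 / 1730.0) * 100
eta = 84.14%

84.14


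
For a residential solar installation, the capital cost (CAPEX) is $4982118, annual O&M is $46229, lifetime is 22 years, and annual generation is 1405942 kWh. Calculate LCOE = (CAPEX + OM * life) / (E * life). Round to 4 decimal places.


Total cost = CAPEX + OM * lifetime = 4982118 + 46229 * 22 = 4982118 + 1017038 = 5999156
Total generation = annual * lifetime = 1405942 * 22 = 30930724 kWh
LCOE = 5999156 / 30930724
LCOE = 0.1940 $/kWh

0.1940


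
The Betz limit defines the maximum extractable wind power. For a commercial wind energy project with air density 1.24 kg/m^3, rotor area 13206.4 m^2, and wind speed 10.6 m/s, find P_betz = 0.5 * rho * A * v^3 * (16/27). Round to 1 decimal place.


The Betz coefficient Cp_max = 16/27 = 0.5926
v^3 = 10.6^3 = 1191.016
P_betz = 0.5 * rho * A * v^3 * Cp_max
P_betz = 0.5 * 1.24 * 13206.4 * 1191.016 * 0.5926
P_betz = 5778963.5 W

5778963.5


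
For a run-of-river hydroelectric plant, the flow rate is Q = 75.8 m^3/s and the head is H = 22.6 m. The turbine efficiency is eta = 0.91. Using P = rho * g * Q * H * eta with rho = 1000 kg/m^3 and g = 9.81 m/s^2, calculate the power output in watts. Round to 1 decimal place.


Apply the hydropower formula P = rho * g * Q * H * eta
rho * g = 1000 * 9.81 = 9810.0
P = 9810.0 * 75.8 * 22.6 * 0.91
P = 15292836.5 W

15292836.5


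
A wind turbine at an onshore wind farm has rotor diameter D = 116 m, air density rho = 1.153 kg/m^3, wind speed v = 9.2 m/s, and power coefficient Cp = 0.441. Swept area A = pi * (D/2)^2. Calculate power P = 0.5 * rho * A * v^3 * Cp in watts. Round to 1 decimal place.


Step 1 -- Compute swept area:
  A = pi * (D/2)^2 = pi * (116/2)^2 = 10568.32 m^2
Step 2 -- Apply wind power equation:
  P = 0.5 * rho * A * v^3 * Cp
  v^3 = 9.2^3 = 778.688
  P = 0.5 * 1.153 * 10568.32 * 778.688 * 0.441
  P = 2092219.5 W

2092219.5


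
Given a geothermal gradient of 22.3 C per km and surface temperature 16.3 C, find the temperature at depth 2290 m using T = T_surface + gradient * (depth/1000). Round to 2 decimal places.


Convert depth to km: 2290 / 1000 = 2.29 km
Temperature increase = gradient * depth_km = 22.3 * 2.29 = 51.07 C
Temperature at depth = T_surface + delta_T = 16.3 + 51.07
T = 67.37 C

67.37


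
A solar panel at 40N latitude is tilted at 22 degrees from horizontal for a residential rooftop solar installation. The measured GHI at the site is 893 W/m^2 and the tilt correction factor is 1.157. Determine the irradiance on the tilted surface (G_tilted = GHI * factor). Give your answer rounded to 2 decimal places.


Identify the given values:
  GHI = 893 W/m^2, tilt correction factor = 1.157
Apply the formula G_tilted = GHI * factor:
  G_tilted = 893 * 1.157
  G_tilted = 1033.20 W/m^2

1033.20


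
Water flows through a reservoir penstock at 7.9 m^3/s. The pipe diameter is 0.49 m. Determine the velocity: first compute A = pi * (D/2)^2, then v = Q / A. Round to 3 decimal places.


Compute pipe cross-sectional area:
  A = pi * (D/2)^2 = pi * (0.49/2)^2 = 0.1886 m^2
Calculate velocity:
  v = Q / A = 7.9 / 0.1886
  v = 41.893 m/s

41.893


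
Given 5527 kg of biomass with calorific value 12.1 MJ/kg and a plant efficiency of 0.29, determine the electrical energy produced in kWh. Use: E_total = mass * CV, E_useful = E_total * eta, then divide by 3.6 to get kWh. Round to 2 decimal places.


Total energy = mass * CV = 5527 * 12.1 = 66876.7 MJ
Useful energy = total * eta = 66876.7 * 0.29 = 19394.24 MJ
Convert to kWh: 19394.24 / 3.6
Useful energy = 5387.29 kWh

5387.29


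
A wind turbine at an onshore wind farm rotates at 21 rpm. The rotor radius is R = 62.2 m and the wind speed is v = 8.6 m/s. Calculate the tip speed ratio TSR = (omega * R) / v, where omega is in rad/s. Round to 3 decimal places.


Convert rotational speed to rad/s:
  omega = 21 * 2 * pi / 60 = 2.1991 rad/s
Compute tip speed:
  v_tip = omega * R = 2.1991 * 62.2 = 136.785 m/s
Tip speed ratio:
  TSR = v_tip / v_wind = 136.785 / 8.6 = 15.905

15.905


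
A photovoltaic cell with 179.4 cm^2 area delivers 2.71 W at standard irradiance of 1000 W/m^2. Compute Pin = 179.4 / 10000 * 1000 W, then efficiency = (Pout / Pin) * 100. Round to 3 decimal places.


First compute the input power:
  Pin = area_cm2 / 10000 * G = 179.4 / 10000 * 1000 = 17.94 W
Then compute efficiency:
  Efficiency = (Pout / Pin) * 100 = (2.71 / 17.94) * 100
  Efficiency = 15.106%

15.106


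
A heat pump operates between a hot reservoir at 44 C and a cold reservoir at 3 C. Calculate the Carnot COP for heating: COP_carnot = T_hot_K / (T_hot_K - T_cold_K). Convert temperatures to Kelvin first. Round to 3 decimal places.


Convert to Kelvin:
  T_hot = 44 + 273.15 = 317.15 K
  T_cold = 3 + 273.15 = 276.15 K
Apply Carnot COP formula:
  COP = T_hot_K / (T_hot_K - T_cold_K) = 317.15 / 41.0
  COP = 7.735

7.735


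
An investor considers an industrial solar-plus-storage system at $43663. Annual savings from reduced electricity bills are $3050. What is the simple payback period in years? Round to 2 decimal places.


Simple payback period = initial cost / annual savings
Payback = 43663 / 3050
Payback = 14.32 years

14.32


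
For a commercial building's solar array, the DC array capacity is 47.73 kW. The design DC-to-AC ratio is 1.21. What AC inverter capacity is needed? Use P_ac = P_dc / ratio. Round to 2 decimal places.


The inverter AC capacity is determined by the DC/AC ratio.
Given: P_dc = 47.73 kW, DC/AC ratio = 1.21
P_ac = P_dc / ratio = 47.73 / 1.21
P_ac = 39.45 kW

39.45


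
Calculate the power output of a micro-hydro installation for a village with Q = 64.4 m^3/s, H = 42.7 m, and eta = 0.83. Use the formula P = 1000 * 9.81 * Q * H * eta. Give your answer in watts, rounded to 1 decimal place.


Apply the hydropower formula P = rho * g * Q * H * eta
rho * g = 1000 * 9.81 = 9810.0
P = 9810.0 * 64.4 * 42.7 * 0.83
P = 22390347.9 W

22390347.9


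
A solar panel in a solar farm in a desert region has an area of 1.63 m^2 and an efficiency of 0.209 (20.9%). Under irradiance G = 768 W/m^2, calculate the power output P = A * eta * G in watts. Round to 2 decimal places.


Use the solar power formula P = A * eta * G.
Given: A = 1.63 m^2, eta = 0.209, G = 768 W/m^2
P = 1.63 * 0.209 * 768
P = 261.63 W

261.63


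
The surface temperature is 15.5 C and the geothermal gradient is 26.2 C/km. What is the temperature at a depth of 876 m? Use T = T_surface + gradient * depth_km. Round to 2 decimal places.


Convert depth to km: 876 / 1000 = 0.876 km
Temperature increase = gradient * depth_km = 26.2 * 0.876 = 22.95 C
Temperature at depth = T_surface + delta_T = 15.5 + 22.95
T = 38.45 C

38.45


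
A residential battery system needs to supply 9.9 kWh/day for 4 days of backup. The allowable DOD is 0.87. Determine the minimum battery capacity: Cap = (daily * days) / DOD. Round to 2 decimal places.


Total energy needed = daily * days = 9.9 * 4 = 39.6 kWh
Account for depth of discharge:
  Cap = total_energy / DOD = 39.6 / 0.87
  Cap = 45.52 kWh

45.52


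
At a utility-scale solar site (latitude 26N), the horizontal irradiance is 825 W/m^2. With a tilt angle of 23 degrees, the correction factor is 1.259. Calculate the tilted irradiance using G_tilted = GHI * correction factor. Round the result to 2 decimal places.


Identify the given values:
  GHI = 825 W/m^2, tilt correction factor = 1.259
Apply the formula G_tilted = GHI * factor:
  G_tilted = 825 * 1.259
  G_tilted = 1038.68 W/m^2

1038.68


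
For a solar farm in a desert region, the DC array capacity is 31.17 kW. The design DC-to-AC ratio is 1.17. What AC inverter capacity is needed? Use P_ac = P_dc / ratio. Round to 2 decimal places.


The inverter AC capacity is determined by the DC/AC ratio.
Given: P_dc = 31.17 kW, DC/AC ratio = 1.17
P_ac = P_dc / ratio = 31.17 / 1.17
P_ac = 26.64 kW

26.64


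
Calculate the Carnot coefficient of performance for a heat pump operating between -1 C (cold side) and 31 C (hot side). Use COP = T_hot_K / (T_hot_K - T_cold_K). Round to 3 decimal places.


Convert to Kelvin:
  T_hot = 31 + 273.15 = 304.15 K
  T_cold = -1 + 273.15 = 272.15 K
Apply Carnot COP formula:
  COP = T_hot_K / (T_hot_K - T_cold_K) = 304.15 / 32.0
  COP = 9.505

9.505


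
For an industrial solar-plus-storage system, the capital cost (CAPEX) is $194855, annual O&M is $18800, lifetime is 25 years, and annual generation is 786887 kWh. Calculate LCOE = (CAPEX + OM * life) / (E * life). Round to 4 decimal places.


Total cost = CAPEX + OM * lifetime = 194855 + 18800 * 25 = 194855 + 470000 = 664855
Total generation = annual * lifetime = 786887 * 25 = 19672175 kWh
LCOE = 664855 / 19672175
LCOE = 0.0338 $/kWh

0.0338


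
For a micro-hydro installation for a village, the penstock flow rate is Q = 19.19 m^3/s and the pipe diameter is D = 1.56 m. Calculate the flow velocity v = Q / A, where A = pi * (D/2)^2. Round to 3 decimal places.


Compute pipe cross-sectional area:
  A = pi * (D/2)^2 = pi * (1.56/2)^2 = 1.9113 m^2
Calculate velocity:
  v = Q / A = 19.19 / 1.9113
  v = 10.040 m/s

10.040


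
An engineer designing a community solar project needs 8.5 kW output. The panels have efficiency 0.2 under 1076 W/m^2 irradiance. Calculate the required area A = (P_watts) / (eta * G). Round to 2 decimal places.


Convert target power to watts: P = 8.5 * 1000 = 8500.0 W
Compute denominator: eta * G = 0.2 * 1076 = 215.2
Required area A = P / (eta * G) = 8500.0 / 215.2
A = 39.50 m^2

39.50


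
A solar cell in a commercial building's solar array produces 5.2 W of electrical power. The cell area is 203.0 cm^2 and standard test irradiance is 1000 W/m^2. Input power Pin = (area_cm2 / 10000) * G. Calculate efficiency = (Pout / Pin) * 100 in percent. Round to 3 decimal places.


First compute the input power:
  Pin = area_cm2 / 10000 * G = 203.0 / 10000 * 1000 = 20.3 W
Then compute efficiency:
  Efficiency = (Pout / Pin) * 100 = (5.2 / 20.3) * 100
  Efficiency = 25.616%

25.616


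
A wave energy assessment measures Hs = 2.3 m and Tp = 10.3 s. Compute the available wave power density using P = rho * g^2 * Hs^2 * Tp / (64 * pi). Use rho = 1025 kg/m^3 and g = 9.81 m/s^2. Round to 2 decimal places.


Apply wave power formula:
  g^2 = 9.81^2 = 96.2361
  Hs^2 = 2.3^2 = 5.29
  Numerator = rho * g^2 * Hs^2 * Tp = 1025 * 96.2361 * 5.29 * 10.3 = 5374706.79
  Denominator = 64 * pi = 201.0619
  P = 5374706.79 / 201.0619 = 26731.60 W/m

26731.60


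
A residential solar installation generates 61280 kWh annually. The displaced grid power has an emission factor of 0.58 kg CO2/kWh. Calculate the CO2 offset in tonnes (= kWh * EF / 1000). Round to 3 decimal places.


CO2 offset in kg = generation * emission_factor
CO2 offset = 61280 * 0.58 = 35542.4 kg
Convert to tonnes:
  CO2 offset = 35542.4 / 1000 = 35.542 tonnes

35.542


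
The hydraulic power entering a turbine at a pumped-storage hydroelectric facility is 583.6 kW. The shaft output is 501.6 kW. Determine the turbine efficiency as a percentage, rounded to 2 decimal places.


Turbine efficiency = (output power / input power) * 100
eta = (501.6 / 583.6) * 100
eta = 85.95%

85.95


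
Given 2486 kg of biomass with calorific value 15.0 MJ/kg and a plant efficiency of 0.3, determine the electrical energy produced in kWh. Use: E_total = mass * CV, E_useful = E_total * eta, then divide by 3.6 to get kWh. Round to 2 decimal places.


Total energy = mass * CV = 2486 * 15.0 = 37290.0 MJ
Useful energy = total * eta = 37290.0 * 0.3 = 11187.0 MJ
Convert to kWh: 11187.0 / 3.6
Useful energy = 3107.50 kWh

3107.50


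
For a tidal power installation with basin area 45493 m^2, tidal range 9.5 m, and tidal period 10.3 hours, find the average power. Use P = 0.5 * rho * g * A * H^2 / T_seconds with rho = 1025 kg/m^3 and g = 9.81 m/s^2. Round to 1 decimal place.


Convert period to seconds: T = 10.3 * 3600 = 37080.0 s
H^2 = 9.5^2 = 90.25
P = 0.5 * rho * g * A * H^2 / T
P = 0.5 * 1025 * 9.81 * 45493 * 90.25 / 37080.0
P = 556691.9 W

556691.9


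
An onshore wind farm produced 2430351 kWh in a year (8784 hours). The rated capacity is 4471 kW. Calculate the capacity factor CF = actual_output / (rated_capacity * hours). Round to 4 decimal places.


Capacity factor = actual output / maximum possible output
Maximum possible = rated * hours = 4471 * 8784 = 39273264 kWh
CF = 2430351 / 39273264
CF = 0.0619

0.0619


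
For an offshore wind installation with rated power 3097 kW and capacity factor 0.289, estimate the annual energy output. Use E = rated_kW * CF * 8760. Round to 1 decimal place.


Annual energy = rated_kW * capacity_factor * hours_per_year
Given: P_rated = 3097 kW, CF = 0.289, hours = 8760
E = 3097 * 0.289 * 8760
E = 7840489.1 kWh

7840489.1


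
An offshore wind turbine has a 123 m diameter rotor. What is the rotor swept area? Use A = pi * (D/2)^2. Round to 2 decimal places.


Compute the rotor radius:
  r = D / 2 = 123 / 2 = 61.5 m
Calculate swept area:
  A = pi * r^2 = pi * 61.5^2
  A = 11882.29 m^2

11882.29


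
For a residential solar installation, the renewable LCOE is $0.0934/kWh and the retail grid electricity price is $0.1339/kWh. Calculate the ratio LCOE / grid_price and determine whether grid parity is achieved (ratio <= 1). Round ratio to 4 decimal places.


Compare LCOE to grid price:
  LCOE = $0.0934/kWh, Grid price = $0.1339/kWh
  Ratio = LCOE / grid_price = 0.0934 / 0.1339 = 0.6975
  Grid parity achieved (ratio <= 1)? yes

0.6975


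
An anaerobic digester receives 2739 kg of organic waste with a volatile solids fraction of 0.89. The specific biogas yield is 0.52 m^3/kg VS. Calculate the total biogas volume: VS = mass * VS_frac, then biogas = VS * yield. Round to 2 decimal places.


Compute volatile solids:
  VS = mass * VS_fraction = 2739 * 0.89 = 2437.71 kg
Calculate biogas volume:
  Biogas = VS * specific_yield = 2437.71 * 0.52
  Biogas = 1267.61 m^3

1267.61


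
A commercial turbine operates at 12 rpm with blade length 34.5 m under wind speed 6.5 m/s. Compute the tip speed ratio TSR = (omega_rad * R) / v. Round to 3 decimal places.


Convert rotational speed to rad/s:
  omega = 12 * 2 * pi / 60 = 1.2566 rad/s
Compute tip speed:
  v_tip = omega * R = 1.2566 * 34.5 = 43.354 m/s
Tip speed ratio:
  TSR = v_tip / v_wind = 43.354 / 6.5 = 6.670

6.670


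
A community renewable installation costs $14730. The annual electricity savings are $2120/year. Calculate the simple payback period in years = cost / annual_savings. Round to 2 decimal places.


Simple payback period = initial cost / annual savings
Payback = 14730 / 2120
Payback = 6.95 years

6.95


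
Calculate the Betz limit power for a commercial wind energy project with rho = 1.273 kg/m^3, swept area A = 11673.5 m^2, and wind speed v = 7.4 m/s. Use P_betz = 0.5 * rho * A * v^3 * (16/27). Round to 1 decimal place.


The Betz coefficient Cp_max = 16/27 = 0.5926
v^3 = 7.4^3 = 405.224
P_betz = 0.5 * rho * A * v^3 * Cp_max
P_betz = 0.5 * 1.273 * 11673.5 * 405.224 * 0.5926
P_betz = 1784230.1 W

1784230.1


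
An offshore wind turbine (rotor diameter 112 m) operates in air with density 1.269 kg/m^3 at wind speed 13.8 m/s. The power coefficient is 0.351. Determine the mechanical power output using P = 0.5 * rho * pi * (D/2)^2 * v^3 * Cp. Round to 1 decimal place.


Step 1 -- Compute swept area:
  A = pi * (D/2)^2 = pi * (112/2)^2 = 9852.03 m^2
Step 2 -- Apply wind power equation:
  P = 0.5 * rho * A * v^3 * Cp
  v^3 = 13.8^3 = 2628.072
  P = 0.5 * 1.269 * 9852.03 * 2628.072 * 0.351
  P = 5766362.3 W

5766362.3


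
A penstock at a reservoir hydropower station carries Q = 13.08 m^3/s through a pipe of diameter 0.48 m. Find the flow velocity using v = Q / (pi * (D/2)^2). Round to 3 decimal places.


Compute pipe cross-sectional area:
  A = pi * (D/2)^2 = pi * (0.48/2)^2 = 0.181 m^2
Calculate velocity:
  v = Q / A = 13.08 / 0.181
  v = 72.283 m/s

72.283


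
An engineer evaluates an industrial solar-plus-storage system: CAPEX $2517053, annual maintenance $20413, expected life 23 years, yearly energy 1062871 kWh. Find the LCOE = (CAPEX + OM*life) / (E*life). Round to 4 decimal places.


Total cost = CAPEX + OM * lifetime = 2517053 + 20413 * 23 = 2517053 + 469499 = 2986552
Total generation = annual * lifetime = 1062871 * 23 = 24446033 kWh
LCOE = 2986552 / 24446033
LCOE = 0.1222 $/kWh

0.1222


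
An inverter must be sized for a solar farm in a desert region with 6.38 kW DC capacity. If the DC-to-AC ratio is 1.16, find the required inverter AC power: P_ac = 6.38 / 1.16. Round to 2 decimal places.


The inverter AC capacity is determined by the DC/AC ratio.
Given: P_dc = 6.38 kW, DC/AC ratio = 1.16
P_ac = P_dc / ratio = 6.38 / 1.16
P_ac = 5.50 kW

5.50


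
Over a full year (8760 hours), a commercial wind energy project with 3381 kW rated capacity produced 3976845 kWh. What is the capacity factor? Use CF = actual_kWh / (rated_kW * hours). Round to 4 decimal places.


Capacity factor = actual output / maximum possible output
Maximum possible = rated * hours = 3381 * 8760 = 29617560 kWh
CF = 3976845 / 29617560
CF = 0.1343

0.1343


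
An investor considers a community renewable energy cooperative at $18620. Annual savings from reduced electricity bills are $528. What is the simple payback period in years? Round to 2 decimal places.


Simple payback period = initial cost / annual savings
Payback = 18620 / 528
Payback = 35.27 years

35.27


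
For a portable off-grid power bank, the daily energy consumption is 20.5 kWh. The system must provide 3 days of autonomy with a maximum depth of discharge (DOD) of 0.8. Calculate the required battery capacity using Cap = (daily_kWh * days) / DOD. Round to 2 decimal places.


Total energy needed = daily * days = 20.5 * 3 = 61.5 kWh
Account for depth of discharge:
  Cap = total_energy / DOD = 61.5 / 0.8
  Cap = 76.88 kWh

76.88


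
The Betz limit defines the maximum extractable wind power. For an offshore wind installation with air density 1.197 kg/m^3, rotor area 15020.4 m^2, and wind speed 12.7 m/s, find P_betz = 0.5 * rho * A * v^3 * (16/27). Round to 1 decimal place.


The Betz coefficient Cp_max = 16/27 = 0.5926
v^3 = 12.7^3 = 2048.383
P_betz = 0.5 * rho * A * v^3 * Cp_max
P_betz = 0.5 * 1.197 * 15020.4 * 2048.383 * 0.5926
P_betz = 10912218.0 W

10912218.0


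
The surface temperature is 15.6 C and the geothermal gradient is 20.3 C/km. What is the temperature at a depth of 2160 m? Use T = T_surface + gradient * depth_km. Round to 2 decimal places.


Convert depth to km: 2160 / 1000 = 2.16 km
Temperature increase = gradient * depth_km = 20.3 * 2.16 = 43.85 C
Temperature at depth = T_surface + delta_T = 15.6 + 43.85
T = 59.45 C

59.45


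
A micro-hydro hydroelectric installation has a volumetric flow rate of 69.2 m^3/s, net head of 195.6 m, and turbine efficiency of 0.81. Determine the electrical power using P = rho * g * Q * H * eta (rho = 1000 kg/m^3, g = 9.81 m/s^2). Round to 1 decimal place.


Apply the hydropower formula P = rho * g * Q * H * eta
rho * g = 1000 * 9.81 = 9810.0
P = 9810.0 * 69.2 * 195.6 * 0.81
P = 107554595.5 W

107554595.5


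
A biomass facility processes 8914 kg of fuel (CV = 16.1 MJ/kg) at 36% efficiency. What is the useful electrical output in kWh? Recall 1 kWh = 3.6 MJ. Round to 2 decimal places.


Total energy = mass * CV = 8914 * 16.1 = 143515.4 MJ
Useful energy = total * eta = 143515.4 * 0.36 = 51665.54 MJ
Convert to kWh: 51665.54 / 3.6
Useful energy = 14351.54 kWh

14351.54


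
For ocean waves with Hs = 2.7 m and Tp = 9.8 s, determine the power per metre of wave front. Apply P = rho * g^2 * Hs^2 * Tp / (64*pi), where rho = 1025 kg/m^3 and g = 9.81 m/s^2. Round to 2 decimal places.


Apply wave power formula:
  g^2 = 9.81^2 = 96.2361
  Hs^2 = 2.7^2 = 7.29
  Numerator = rho * g^2 * Hs^2 * Tp = 1025 * 96.2361 * 7.29 * 9.8 = 7047181.94
  Denominator = 64 * pi = 201.0619
  P = 7047181.94 / 201.0619 = 35049.81 W/m

35049.81


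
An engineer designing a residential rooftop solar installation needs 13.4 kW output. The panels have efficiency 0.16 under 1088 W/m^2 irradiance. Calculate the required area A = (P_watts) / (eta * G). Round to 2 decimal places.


Convert target power to watts: P = 13.4 * 1000 = 13400.0 W
Compute denominator: eta * G = 0.16 * 1088 = 174.08
Required area A = P / (eta * G) = 13400.0 / 174.08
A = 76.98 m^2

76.98


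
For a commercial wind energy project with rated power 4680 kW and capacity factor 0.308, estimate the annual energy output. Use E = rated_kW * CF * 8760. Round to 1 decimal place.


Annual energy = rated_kW * capacity_factor * hours_per_year
Given: P_rated = 4680 kW, CF = 0.308, hours = 8760
E = 4680 * 0.308 * 8760
E = 12627014.4 kWh

12627014.4


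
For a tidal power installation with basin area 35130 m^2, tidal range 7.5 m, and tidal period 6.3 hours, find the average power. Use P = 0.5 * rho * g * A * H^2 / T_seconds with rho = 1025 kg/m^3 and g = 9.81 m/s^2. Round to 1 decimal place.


Convert period to seconds: T = 6.3 * 3600 = 22680.0 s
H^2 = 7.5^2 = 56.25
P = 0.5 * rho * g * A * H^2 / T
P = 0.5 * 1025 * 9.81 * 35130 * 56.25 / 22680.0
P = 438046.8 W

438046.8


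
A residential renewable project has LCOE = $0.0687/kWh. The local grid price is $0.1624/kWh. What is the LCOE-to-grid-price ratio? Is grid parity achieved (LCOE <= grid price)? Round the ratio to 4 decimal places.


Compare LCOE to grid price:
  LCOE = $0.0687/kWh, Grid price = $0.1624/kWh
  Ratio = LCOE / grid_price = 0.0687 / 0.1624 = 0.4230
  Grid parity achieved (ratio <= 1)? yes

0.4230


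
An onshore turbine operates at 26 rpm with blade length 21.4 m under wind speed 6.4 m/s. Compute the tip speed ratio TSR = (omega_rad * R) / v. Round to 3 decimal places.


Convert rotational speed to rad/s:
  omega = 26 * 2 * pi / 60 = 2.7227 rad/s
Compute tip speed:
  v_tip = omega * R = 2.7227 * 21.4 = 58.266 m/s
Tip speed ratio:
  TSR = v_tip / v_wind = 58.266 / 6.4 = 9.104

9.104


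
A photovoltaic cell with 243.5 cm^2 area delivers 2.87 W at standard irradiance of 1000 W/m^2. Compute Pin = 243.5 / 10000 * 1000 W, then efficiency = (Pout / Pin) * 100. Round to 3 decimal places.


First compute the input power:
  Pin = area_cm2 / 10000 * G = 243.5 / 10000 * 1000 = 24.35 W
Then compute efficiency:
  Efficiency = (Pout / Pin) * 100 = (2.87 / 24.35) * 100
  Efficiency = 11.786%

11.786


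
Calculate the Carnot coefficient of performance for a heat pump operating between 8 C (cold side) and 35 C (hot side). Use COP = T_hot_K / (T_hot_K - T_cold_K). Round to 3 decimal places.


Convert to Kelvin:
  T_hot = 35 + 273.15 = 308.15 K
  T_cold = 8 + 273.15 = 281.15 K
Apply Carnot COP formula:
  COP = T_hot_K / (T_hot_K - T_cold_K) = 308.15 / 27.0
  COP = 11.413

11.413


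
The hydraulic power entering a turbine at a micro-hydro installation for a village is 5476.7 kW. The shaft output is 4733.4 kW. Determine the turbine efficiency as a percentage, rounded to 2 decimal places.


Turbine efficiency = (output power / input power) * 100
eta = (4733.4 / 5476.7) * 100
eta = 86.43%

86.43


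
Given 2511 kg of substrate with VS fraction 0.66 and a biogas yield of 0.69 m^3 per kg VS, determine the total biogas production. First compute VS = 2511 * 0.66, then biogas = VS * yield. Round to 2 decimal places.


Compute volatile solids:
  VS = mass * VS_fraction = 2511 * 0.66 = 1657.26 kg
Calculate biogas volume:
  Biogas = VS * specific_yield = 1657.26 * 0.69
  Biogas = 1143.51 m^3

1143.51


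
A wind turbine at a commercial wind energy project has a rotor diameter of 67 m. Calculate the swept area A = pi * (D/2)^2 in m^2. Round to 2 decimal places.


Compute the rotor radius:
  r = D / 2 = 67 / 2 = 33.5 m
Calculate swept area:
  A = pi * r^2 = pi * 33.5^2
  A = 3525.65 m^2

3525.65


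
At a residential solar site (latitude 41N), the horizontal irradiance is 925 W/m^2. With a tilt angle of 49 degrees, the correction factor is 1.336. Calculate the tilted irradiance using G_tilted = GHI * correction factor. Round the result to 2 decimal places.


Identify the given values:
  GHI = 925 W/m^2, tilt correction factor = 1.336
Apply the formula G_tilted = GHI * factor:
  G_tilted = 925 * 1.336
  G_tilted = 1235.80 W/m^2

1235.80


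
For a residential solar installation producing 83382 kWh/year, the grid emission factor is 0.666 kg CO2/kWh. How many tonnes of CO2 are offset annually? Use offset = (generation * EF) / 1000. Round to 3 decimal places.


CO2 offset in kg = generation * emission_factor
CO2 offset = 83382 * 0.666 = 55532.41 kg
Convert to tonnes:
  CO2 offset = 55532.41 / 1000 = 55.532 tonnes

55.532


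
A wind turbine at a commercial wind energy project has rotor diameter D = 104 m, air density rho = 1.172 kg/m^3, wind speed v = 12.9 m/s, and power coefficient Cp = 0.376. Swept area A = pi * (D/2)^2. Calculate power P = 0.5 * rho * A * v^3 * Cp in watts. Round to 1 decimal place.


Step 1 -- Compute swept area:
  A = pi * (D/2)^2 = pi * (104/2)^2 = 8494.87 m^2
Step 2 -- Apply wind power equation:
  P = 0.5 * rho * A * v^3 * Cp
  v^3 = 12.9^3 = 2146.689
  P = 0.5 * 1.172 * 8494.87 * 2146.689 * 0.376
  P = 4018011.3 W

4018011.3


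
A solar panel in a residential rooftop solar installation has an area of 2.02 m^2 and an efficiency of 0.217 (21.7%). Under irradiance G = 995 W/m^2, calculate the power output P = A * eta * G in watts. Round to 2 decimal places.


Use the solar power formula P = A * eta * G.
Given: A = 2.02 m^2, eta = 0.217, G = 995 W/m^2
P = 2.02 * 0.217 * 995
P = 436.15 W

436.15


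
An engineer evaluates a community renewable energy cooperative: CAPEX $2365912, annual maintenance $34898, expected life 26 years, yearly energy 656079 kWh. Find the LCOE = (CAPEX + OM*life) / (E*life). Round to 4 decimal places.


Total cost = CAPEX + OM * lifetime = 2365912 + 34898 * 26 = 2365912 + 907348 = 3273260
Total generation = annual * lifetime = 656079 * 26 = 17058054 kWh
LCOE = 3273260 / 17058054
LCOE = 0.1919 $/kWh

0.1919


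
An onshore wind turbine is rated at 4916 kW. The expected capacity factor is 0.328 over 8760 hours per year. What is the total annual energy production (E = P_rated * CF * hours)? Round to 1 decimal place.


Annual energy = rated_kW * capacity_factor * hours_per_year
Given: P_rated = 4916 kW, CF = 0.328, hours = 8760
E = 4916 * 0.328 * 8760
E = 14125044.5 kWh

14125044.5


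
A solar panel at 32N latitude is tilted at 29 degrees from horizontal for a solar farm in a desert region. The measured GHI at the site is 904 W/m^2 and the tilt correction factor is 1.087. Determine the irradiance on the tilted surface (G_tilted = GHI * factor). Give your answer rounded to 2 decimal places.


Identify the given values:
  GHI = 904 W/m^2, tilt correction factor = 1.087
Apply the formula G_tilted = GHI * factor:
  G_tilted = 904 * 1.087
  G_tilted = 982.65 W/m^2

982.65


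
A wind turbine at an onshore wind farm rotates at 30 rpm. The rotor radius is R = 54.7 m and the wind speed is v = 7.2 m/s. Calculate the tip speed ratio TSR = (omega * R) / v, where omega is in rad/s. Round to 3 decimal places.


Convert rotational speed to rad/s:
  omega = 30 * 2 * pi / 60 = 3.1416 rad/s
Compute tip speed:
  v_tip = omega * R = 3.1416 * 54.7 = 171.845 m/s
Tip speed ratio:
  TSR = v_tip / v_wind = 171.845 / 7.2 = 23.867

23.867


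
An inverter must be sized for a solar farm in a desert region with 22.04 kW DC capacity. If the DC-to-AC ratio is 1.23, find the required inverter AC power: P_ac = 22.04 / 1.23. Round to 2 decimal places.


The inverter AC capacity is determined by the DC/AC ratio.
Given: P_dc = 22.04 kW, DC/AC ratio = 1.23
P_ac = P_dc / ratio = 22.04 / 1.23
P_ac = 17.92 kW

17.92


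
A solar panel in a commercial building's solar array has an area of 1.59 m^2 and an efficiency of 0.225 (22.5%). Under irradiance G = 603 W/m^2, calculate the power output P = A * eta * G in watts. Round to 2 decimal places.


Use the solar power formula P = A * eta * G.
Given: A = 1.59 m^2, eta = 0.225, G = 603 W/m^2
P = 1.59 * 0.225 * 603
P = 215.72 W

215.72


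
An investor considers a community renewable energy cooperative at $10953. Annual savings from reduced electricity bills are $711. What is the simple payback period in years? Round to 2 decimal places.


Simple payback period = initial cost / annual savings
Payback = 10953 / 711
Payback = 15.41 years

15.41


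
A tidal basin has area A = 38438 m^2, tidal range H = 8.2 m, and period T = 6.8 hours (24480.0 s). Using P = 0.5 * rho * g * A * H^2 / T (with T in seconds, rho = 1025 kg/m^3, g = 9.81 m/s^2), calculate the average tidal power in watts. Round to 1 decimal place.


Convert period to seconds: T = 6.8 * 3600 = 24480.0 s
H^2 = 8.2^2 = 67.24
P = 0.5 * rho * g * A * H^2 / T
P = 0.5 * 1025 * 9.81 * 38438 * 67.24 / 24480.0
P = 530811.0 W

530811.0


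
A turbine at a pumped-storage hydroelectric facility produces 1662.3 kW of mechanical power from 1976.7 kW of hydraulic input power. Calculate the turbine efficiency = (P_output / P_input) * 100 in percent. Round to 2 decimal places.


Turbine efficiency = (output power / input power) * 100
eta = (1662.3 / 1976.7) * 100
eta = 84.09%

84.09


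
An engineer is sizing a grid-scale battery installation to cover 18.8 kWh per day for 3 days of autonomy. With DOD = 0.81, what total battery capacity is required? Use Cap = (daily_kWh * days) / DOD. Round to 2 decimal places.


Total energy needed = daily * days = 18.8 * 3 = 56.4 kWh
Account for depth of discharge:
  Cap = total_energy / DOD = 56.4 / 0.81
  Cap = 69.63 kWh

69.63


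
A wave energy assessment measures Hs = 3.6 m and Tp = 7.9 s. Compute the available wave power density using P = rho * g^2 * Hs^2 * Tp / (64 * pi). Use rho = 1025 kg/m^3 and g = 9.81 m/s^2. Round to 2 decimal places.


Apply wave power formula:
  g^2 = 9.81^2 = 96.2361
  Hs^2 = 3.6^2 = 12.96
  Numerator = rho * g^2 * Hs^2 * Tp = 1025 * 96.2361 * 12.96 * 7.9 = 10099362.78
  Denominator = 64 * pi = 201.0619
  P = 10099362.78 / 201.0619 = 50230.11 W/m

50230.11


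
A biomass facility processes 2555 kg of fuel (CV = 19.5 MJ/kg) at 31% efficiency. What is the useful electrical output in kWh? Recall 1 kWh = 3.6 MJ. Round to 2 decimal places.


Total energy = mass * CV = 2555 * 19.5 = 49822.5 MJ
Useful energy = total * eta = 49822.5 * 0.31 = 15444.98 MJ
Convert to kWh: 15444.98 / 3.6
Useful energy = 4290.27 kWh

4290.27


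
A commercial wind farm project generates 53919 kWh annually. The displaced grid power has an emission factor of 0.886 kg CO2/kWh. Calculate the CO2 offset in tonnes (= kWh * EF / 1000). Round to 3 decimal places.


CO2 offset in kg = generation * emission_factor
CO2 offset = 53919 * 0.886 = 47772.23 kg
Convert to tonnes:
  CO2 offset = 47772.23 / 1000 = 47.772 tonnes

47.772


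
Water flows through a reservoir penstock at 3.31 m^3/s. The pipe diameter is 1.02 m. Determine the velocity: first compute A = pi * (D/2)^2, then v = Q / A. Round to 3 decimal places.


Compute pipe cross-sectional area:
  A = pi * (D/2)^2 = pi * (1.02/2)^2 = 0.8171 m^2
Calculate velocity:
  v = Q / A = 3.31 / 0.8171
  v = 4.051 m/s

4.051


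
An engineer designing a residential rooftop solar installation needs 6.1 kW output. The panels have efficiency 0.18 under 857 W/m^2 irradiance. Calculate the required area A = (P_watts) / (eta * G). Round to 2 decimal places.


Convert target power to watts: P = 6.1 * 1000 = 6100.0 W
Compute denominator: eta * G = 0.18 * 857 = 154.26
Required area A = P / (eta * G) = 6100.0 / 154.26
A = 39.54 m^2

39.54


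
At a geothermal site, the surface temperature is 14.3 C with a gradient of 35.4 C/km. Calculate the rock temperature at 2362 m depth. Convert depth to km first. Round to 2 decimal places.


Convert depth to km: 2362 / 1000 = 2.362 km
Temperature increase = gradient * depth_km = 35.4 * 2.362 = 83.61 C
Temperature at depth = T_surface + delta_T = 14.3 + 83.61
T = 97.91 C

97.91


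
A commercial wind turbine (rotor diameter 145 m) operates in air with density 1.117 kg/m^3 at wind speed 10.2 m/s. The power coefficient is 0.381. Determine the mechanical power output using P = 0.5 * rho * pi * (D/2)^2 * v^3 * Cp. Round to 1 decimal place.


Step 1 -- Compute swept area:
  A = pi * (D/2)^2 = pi * (145/2)^2 = 16513.0 m^2
Step 2 -- Apply wind power equation:
  P = 0.5 * rho * A * v^3 * Cp
  v^3 = 10.2^3 = 1061.208
  P = 0.5 * 1.117 * 16513.0 * 1061.208 * 0.381
  P = 3728846.9 W

3728846.9


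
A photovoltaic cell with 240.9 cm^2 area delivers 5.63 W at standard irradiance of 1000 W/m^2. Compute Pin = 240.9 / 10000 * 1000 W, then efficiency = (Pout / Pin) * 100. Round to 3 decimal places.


First compute the input power:
  Pin = area_cm2 / 10000 * G = 240.9 / 10000 * 1000 = 24.09 W
Then compute efficiency:
  Efficiency = (Pout / Pin) * 100 = (5.63 / 24.09) * 100
  Efficiency = 23.371%

23.371


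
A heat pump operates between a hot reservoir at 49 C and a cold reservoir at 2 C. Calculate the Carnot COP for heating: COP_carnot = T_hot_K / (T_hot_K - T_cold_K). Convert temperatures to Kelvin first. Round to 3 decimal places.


Convert to Kelvin:
  T_hot = 49 + 273.15 = 322.15 K
  T_cold = 2 + 273.15 = 275.15 K
Apply Carnot COP formula:
  COP = T_hot_K / (T_hot_K - T_cold_K) = 322.15 / 47.0
  COP = 6.854

6.854


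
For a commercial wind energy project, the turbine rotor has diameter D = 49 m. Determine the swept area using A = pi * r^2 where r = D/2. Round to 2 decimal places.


Compute the rotor radius:
  r = D / 2 = 49 / 2 = 24.5 m
Calculate swept area:
  A = pi * r^2 = pi * 24.5^2
  A = 1885.74 m^2

1885.74


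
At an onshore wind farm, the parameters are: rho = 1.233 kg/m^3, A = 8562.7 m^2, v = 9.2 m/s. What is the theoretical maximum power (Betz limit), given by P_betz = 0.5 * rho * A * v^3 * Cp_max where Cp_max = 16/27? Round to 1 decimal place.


The Betz coefficient Cp_max = 16/27 = 0.5926
v^3 = 9.2^3 = 778.688
P_betz = 0.5 * rho * A * v^3 * Cp_max
P_betz = 0.5 * 1.233 * 8562.7 * 778.688 * 0.5926
P_betz = 2435922.7 W

2435922.7


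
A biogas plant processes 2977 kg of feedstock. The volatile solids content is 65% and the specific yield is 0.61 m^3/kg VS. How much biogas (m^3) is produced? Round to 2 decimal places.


Compute volatile solids:
  VS = mass * VS_fraction = 2977 * 0.65 = 1935.05 kg
Calculate biogas volume:
  Biogas = VS * specific_yield = 1935.05 * 0.61
  Biogas = 1180.38 m^3

1180.38


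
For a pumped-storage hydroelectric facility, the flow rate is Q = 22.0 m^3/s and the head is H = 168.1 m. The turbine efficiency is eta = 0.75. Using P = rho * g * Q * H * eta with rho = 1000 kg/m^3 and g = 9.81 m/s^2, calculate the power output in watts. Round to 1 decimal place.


Apply the hydropower formula P = rho * g * Q * H * eta
rho * g = 1000 * 9.81 = 9810.0
P = 9810.0 * 22.0 * 168.1 * 0.75
P = 27209506.5 W

27209506.5
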